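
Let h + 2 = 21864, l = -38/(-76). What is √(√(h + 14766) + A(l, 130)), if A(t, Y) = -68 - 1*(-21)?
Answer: √(-47 + 2*√9157) ≈ 12.016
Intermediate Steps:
l = ½ (l = -38*(-1/76) = ½ ≈ 0.50000)
A(t, Y) = -47 (A(t, Y) = -68 + 21 = -47)
h = 21862 (h = -2 + 21864 = 21862)
√(√(h + 14766) + A(l, 130)) = √(√(21862 + 14766) - 47) = √(√36628 - 47) = √(2*√9157 - 47) = √(-47 + 2*√9157)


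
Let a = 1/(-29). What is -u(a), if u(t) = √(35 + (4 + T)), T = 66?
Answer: -√105 ≈ -10.247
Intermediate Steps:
a = -1/29 ≈ -0.034483
u(t) = √105 (u(t) = √(35 + (4 + 66)) = √(35 + 70) = √105)
-u(a) = -√105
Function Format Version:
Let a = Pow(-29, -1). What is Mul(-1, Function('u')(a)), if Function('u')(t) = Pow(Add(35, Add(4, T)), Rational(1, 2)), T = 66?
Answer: Mul(-1, Pow(105, Rational(1, 2))) ≈ -10.247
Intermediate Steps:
a = Rational(-1, 29) ≈ -0.034483
Function('u')(t) = Pow(105, Rational(1, 2)) (Function('u')(t) = Pow(Add(35, Add(4, 66)), Rational(1, 2)) = Pow(Add(35, 70), Rational(1, 2)) = Pow(105, Rational(1, 2)))
Mul(-1, Function('u')(a)) = Mul(-1, Pow(105, Rational(1, 2)))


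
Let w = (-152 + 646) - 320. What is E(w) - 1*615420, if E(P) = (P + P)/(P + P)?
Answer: -615419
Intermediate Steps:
w = 174 (w = 494 - 320 = 174)
E(P) = 1 (E(P) = (2*P)/((2*P)) = (2*P)*(1/(2*P)) = 1)
E(w) - 1*615420 = 1 - 1*615420 = 1 - 615420 = -615419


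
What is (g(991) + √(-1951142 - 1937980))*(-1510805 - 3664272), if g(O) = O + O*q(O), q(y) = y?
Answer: -5087473296544 - 5175077*I*√3889122 ≈ -5.0875e+12 - 1.0206e+10*I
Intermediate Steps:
g(O) = O + O² (g(O) = O + O*O = O + O²)
(g(991) + √(-1951142 - 1937980))*(-1510805 - 3664272) = (991*(1 + 991) + √(-1951142 - 1937980))*(-1510805 - 3664272) = (991*992 + √(-3889122))*(-5175077) = (983072 + I*√3889122)*(-5175077) = -5087473296544 - 5175077*I*√3889122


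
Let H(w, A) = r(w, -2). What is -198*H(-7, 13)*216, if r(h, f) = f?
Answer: 85536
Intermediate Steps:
H(w, A) = -2
-198*H(-7, 13)*216 = -198*(-2)*216 = 396*216 = 85536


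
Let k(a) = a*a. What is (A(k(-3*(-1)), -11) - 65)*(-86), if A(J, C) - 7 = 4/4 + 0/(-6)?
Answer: 4902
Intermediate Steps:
k(a) = a²
A(J, C) = 8 (A(J, C) = 7 + (4/4 + 0/(-6)) = 7 + (4*(¼) + 0*(-⅙)) = 7 + (1 + 0) = 7 + 1 = 8)
(A(k(-3*(-1)), -11) - 65)*(-86) = (8 - 65)*(-86) = -57*(-86) = 4902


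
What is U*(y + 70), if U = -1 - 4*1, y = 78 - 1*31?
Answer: -585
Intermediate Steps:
y = 47 (y = 78 - 31 = 47)
U = -5 (U = -1 - 4 = -5)
U*(y + 70) = -5*(47 + 70) = -5*117 = -585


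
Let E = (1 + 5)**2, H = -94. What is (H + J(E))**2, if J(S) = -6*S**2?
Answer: 61936900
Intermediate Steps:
E = 36 (E = 6**2 = 36)
(H + J(E))**2 = (-94 - 6*36**2)**2 = (-94 - 6*1296)**2 = (-94 - 7776)**2 = (-7870)**2 = 61936900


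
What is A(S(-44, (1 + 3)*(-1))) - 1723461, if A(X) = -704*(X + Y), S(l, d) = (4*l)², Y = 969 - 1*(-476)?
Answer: -24547845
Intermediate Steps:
Y = 1445 (Y = 969 + 476 = 1445)
S(l, d) = 16*l²
A(X) = -1017280 - 704*X (A(X) = -704*(X + 1445) = -704*(1445 + X) = -1017280 - 704*X)
A(S(-44, (1 + 3)*(-1))) - 1723461 = (-1017280 - 11264*(-44)²) - 1723461 = (-1017280 - 11264*1936) - 1723461 = (-1017280 - 704*30976) - 1723461 = (-1017280 - 21807104) - 1723461 = -22824384 - 1723461 = -24547845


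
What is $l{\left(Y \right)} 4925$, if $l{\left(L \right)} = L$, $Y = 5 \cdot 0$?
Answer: $0$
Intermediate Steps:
$Y = 0$
$l{\left(Y \right)} 4925 = 0 \cdot 4925 = 0$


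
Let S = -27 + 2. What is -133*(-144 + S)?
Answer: 22477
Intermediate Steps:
S = -25
-133*(-144 + S) = -133*(-144 - 25) = -133*(-169) = 22477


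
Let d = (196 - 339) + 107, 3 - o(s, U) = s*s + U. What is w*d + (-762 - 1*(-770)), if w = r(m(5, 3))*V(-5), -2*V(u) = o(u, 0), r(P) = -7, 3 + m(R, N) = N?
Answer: 2780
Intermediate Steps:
o(s, U) = 3 - U - s**2 (o(s, U) = 3 - (s*s + U) = 3 - (s**2 + U) = 3 - (U + s**2) = 3 + (-U - s**2) = 3 - U - s**2)
m(R, N) = -3 + N
V(u) = -3/2 + u**2/2 (V(u) = -(3 - 1*0 - u**2)/2 = -(3 + 0 - u**2)/2 = -(3 - u**2)/2 = -3/2 + u**2/2)
w = -77 (w = -7*(-3/2 + (1/2)*(-5)**2) = -7*(-3/2 + (1/2)*25) = -7*(-3/2 + 25/2) = -7*11 = -77)
d = -36 (d = -143 + 107 = -36)
w*d + (-762 - 1*(-770)) = -77*(-36) + (-762 - 1*(-770)) = 2772 + (-762 + 770) = 2772 + 8 = 2780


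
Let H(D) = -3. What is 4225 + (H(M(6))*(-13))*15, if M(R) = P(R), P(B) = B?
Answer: 4810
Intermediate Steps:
M(R) = R
4225 + (H(M(6))*(-13))*15 = 4225 - 3*(-13)*15 = 4225 + 39*15 = 4225 + 585 = 4810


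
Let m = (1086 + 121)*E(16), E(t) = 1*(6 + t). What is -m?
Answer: -26554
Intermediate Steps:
E(t) = 6 + t
m = 26554 (m = (1086 + 121)*(6 + 16) = 1207*22 = 26554)
-m = -1*26554 = -26554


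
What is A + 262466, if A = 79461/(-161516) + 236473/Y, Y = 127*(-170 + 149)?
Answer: 113022280606597/430763172 ≈ 2.6238e+5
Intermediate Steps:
Y = -2667 (Y = 127*(-21) = -2667)
A = -38406095555/430763172 (A = 79461/(-161516) + 236473/(-2667) = 79461*(-1/161516) + 236473*(-1/2667) = -79461/161516 - 236473/2667 = -38406095555/430763172 ≈ -89.158)
A + 262466 = -38406095555/430763172 + 262466 = 113022280606597/430763172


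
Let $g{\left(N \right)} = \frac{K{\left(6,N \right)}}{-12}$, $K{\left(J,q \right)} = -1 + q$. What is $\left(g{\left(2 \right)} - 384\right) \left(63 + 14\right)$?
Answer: $- \frac{354893}{12} \approx -29574.0$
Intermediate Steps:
$g{\left(N \right)} = \frac{1}{12} - \frac{N}{12}$ ($g{\left(N \right)} = \frac{-1 + N}{-12} = \left(-1 + N\right) \left(- \frac{1}{12}\right) = \frac{1}{12} - \frac{N}{12}$)
$\left(g{\left(2 \right)} - 384\right) \left(63 + 14\right) = \left(\left(\frac{1}{12} - \frac{1}{6}\right) - 384\right) \left(63 + 14\right) = \left(\left(\frac{1}{12} - \frac{1}{6}\right) - 384\right) 77 = \left(- \frac{1}{12} - 384\right) 77 = \left(- \frac{4609}{12}\right) 77 = - \frac{354893}{12}$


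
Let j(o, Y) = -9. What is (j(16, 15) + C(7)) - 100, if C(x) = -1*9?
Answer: -118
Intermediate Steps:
C(x) = -9
(j(16, 15) + C(7)) - 100 = (-9 - 9) - 100 = -18 - 100 = -118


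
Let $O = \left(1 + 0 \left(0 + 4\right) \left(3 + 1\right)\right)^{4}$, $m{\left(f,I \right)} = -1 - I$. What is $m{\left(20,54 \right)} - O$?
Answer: $-56$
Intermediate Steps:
$O = 1$ ($O = \left(1 + 0 \cdot 4 \cdot 4\right)^{4} = \left(1 + 0 \cdot 16\right)^{4} = \left(1 + 0\right)^{4} = 1^{4} = 1$)
$m{\left(20,54 \right)} - O = \left(-1 - 54\right) - 1 = -55 - 1 = -56$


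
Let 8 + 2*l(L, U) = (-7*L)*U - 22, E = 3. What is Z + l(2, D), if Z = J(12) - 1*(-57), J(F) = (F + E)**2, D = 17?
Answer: 148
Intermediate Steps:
J(F) = (3 + F)**2 (J(F) = (F + 3)**2 = (3 + F)**2)
l(L, U) = -15 - 7*L*U/2 (l(L, U) = -4 + ((-7*L)*U - 22)/2 = -4 + (-7*L*U - 22)/2 = -4 + (-22 - 7*L*U)/2 = -4 + (-11 - 7*L*U/2) = -15 - 7*L*U/2)
Z = 282 (Z = (3 + 12)**2 - 1*(-57) = 15**2 + 57 = 225 + 57 = 282)
Z + l(2, D) = 282 + (-15 - 7/2*2*17) = 282 + (-15 - 119) = 282 - 134 = 148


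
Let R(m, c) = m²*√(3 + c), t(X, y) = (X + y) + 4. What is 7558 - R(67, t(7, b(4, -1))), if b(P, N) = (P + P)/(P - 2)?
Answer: 7558 - 13467*√2 ≈ -11487.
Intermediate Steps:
b(P, N) = 2*P/(-2 + P) (b(P, N) = (2*P)/(-2 + P) = 2*P/(-2 + P))
t(X, y) = 4 + X + y
7558 - R(67, t(7, b(4, -1))) = 7558 - 67²*√(3 + (4 + 7 + 2*4/(-2 + 4))) = 7558 - 4489*√(3 + (4 + 7 + 2*4/2)) = 7558 - 4489*√(3 + (4 + 7 + 2*4*(½))) = 7558 - 4489*√(3 + (4 + 7 + 4)) = 7558 - 4489*√(3 + 15) = 7558 - 4489*√18 = 7558 - 4489*3*√2 = 7558 - 13467*√2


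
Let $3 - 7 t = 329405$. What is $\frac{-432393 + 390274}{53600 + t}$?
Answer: $- \frac{294833}{45798} \approx -6.4377$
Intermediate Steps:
$t = - \frac{329402}{7}$ ($t = \frac{3}{7} - \frac{329405}{7} = - \frac{329402}{7} \approx -47057.0$)
$\frac{-432393 + 390274}{53600 + t} = \frac{-432393 + 390274}{53600 - \frac{329402}{7}} = - \frac{42119}{\frac{45798}{7}} = \left(-42119\right) \frac{7}{45798} = - \frac{294833}{45798}$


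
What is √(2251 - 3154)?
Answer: I*√903 ≈ 30.05*I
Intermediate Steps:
√(2251 - 3154) = √(-903) = I*√903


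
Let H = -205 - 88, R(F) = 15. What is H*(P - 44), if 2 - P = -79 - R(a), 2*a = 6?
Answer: -15236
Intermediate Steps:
a = 3 (a = (½)*6 = 3)
H = -293
P = 96 (P = 2 - (-79 - 1*15) = 2 - (-79 - 15) = 2 - 1*(-94) = 2 + 94 = 96)
H*(P - 44) = -293*(96 - 44) = -293*52 = -15236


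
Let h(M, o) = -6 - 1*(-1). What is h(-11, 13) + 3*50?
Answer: 145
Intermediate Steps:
h(M, o) = -5 (h(M, o) = -6 + 1 = -5)
h(-11, 13) + 3*50 = -5 + 3*50 = -5 + 150 = 145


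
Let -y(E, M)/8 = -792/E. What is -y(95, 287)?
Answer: -6336/95 ≈ -66.695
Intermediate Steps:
y(E, M) = 6336/E (y(E, M) = -(-6336)/E = 6336/E)
-y(95, 287) = -6336/95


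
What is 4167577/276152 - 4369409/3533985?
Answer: 13521533570177/975917025720 ≈ 13.855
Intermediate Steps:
4167577/276152 - 4369409/3533985 = 13521533570177/975917025720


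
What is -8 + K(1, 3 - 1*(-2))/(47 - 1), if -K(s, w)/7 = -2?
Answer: -177/23 ≈ -7.6956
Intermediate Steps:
K(s, w) = 14 (K(s, w) = -7*(-2) = 14)
-8 + K(1, 3 - 1*(-2))/(47 - 1) = -8 + 14/(47 - 1) = -8 + 14/46 = -8 + 14*(1/46) = -8 + 7/23 = -177/23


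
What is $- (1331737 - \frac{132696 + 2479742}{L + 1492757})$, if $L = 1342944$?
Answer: $- \frac{3776405330199}{2835701} \approx -1.3317 \cdot 10^{6}$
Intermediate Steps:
$- (1331737 - \frac{132696 + 2479742}{L + 1492757}) = - (1331737 - \frac{132696 + 2479742}{1342944 + 1492757}) = - (1331737 - \frac{2612438}{2835701}) = \left(-1\right) \frac{3776405330199}{2835701} = - \frac{3776405330199}{2835701}$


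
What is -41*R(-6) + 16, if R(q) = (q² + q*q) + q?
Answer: -2690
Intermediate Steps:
R(q) = q + 2*q² (R(q) = (q² + q²) + q = 2*q² + q = q + 2*q²)
-41*R(-6) + 16 = -(-246)*(1 + 2*(-6)) + 16 = -(-246)*(1 - 12) + 16 = -(-246)*(-11) + 16 = -41*66 + 16 = -2706 + 16 = -2690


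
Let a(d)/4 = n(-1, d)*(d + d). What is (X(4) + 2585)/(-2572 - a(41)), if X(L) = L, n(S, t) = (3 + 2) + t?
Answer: -2589/17660 ≈ -0.14660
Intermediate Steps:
n(S, t) = 5 + t
a(d) = 8*d*(5 + d) (a(d) = 4*((5 + d)*(d + d)) = 4*((5 + d)*(2*d)) = 4*(2*d*(5 + d)) = 8*d*(5 + d))
(X(4) + 2585)/(-2572 - a(41)) = (4 + 2585)/(-2572 - 8*41*(5 + 41)) = 2589/(-2572 - 8*41*46) = 2589/(-2572 - 1*15088) = 2589/(-2572 - 15088) = 2589/(-17660) = 2589*(-1/17660) = -2589/17660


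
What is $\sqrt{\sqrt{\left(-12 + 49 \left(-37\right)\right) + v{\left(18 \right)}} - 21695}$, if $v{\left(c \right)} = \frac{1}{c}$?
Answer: $\frac{\sqrt{-781020 + 6 i \sqrt{65698}}}{6} \approx 0.14502 + 147.29 i$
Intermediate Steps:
$\sqrt{\sqrt{\left(-12 + 49 \left(-37\right)\right) + v{\left(18 \right)}} - 21695} = \sqrt{\sqrt{\left(-12 + 49 \left(-37\right)\right) + \frac{1}{18}} - 21695} = \sqrt{\sqrt{\left(-12 - 1813\right) + \frac{1}{18}} - 21695} = \sqrt{\sqrt{-1825 + \frac{1}{18}} - 21695} = \sqrt{\sqrt{- \frac{32849}{18}} - 21695} = \sqrt{\frac{i \sqrt{65698}}{6} - 21695} = \sqrt{-21695 + \frac{i \sqrt{65698}}{6}}$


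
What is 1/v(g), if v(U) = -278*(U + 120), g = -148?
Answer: 1/7784 ≈ 0.00012847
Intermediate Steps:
v(U) = -33360 - 278*U (v(U) = -278*(120 + U) = -33360 - 278*U)
1/v(g) = 1/(-33360 - 278*(-148)) = 1/(-33360 + 41144) = 1/7784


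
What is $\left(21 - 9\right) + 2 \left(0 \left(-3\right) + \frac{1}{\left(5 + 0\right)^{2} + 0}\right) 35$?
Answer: $\frac{74}{5} \approx 14.8$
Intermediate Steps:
$\left(21 - 9\right) + 2 \left(0 \left(-3\right) + \frac{1}{\left(5 + 0\right)^{2} + 0}\right) 35 = \left(21 - 9\right) + 2 \left(0 + \frac{1}{5^{2} + 0}\right) 35 = 12 + 2 \left(0 + \frac{1}{25 + 0}\right) 35 = 12 + 2 \left(0 + \frac{1}{25}\right) 35 = 12 + 2 \cdot \frac{1}{25} \cdot 35 = 12 + \frac{2}{25} \cdot 35 = 12 + \frac{14}{5} = \frac{74}{5}$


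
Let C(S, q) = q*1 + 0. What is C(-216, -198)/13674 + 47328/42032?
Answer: 6654591/5986933 ≈ 1.1115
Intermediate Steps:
C(S, q) = q (C(S, q) = q + 0 = q)
C(-216, -198)/13674 + 47328/42032 = -198/13674 + 47328/42032 = -198*1/13674 + 47328*(1/42032) = -33/2279 + 2958/2627 = 6654591/5986933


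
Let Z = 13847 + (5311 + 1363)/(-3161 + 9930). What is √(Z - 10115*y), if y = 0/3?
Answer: √634505868073/6769 ≈ 117.68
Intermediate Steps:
y = 0 (y = 0*(⅓) = 0)
Z = 93737017/6769 (Z = 13847 + 6674/6769 = 93737017/6769 ≈ 13848.)
√(Z - 10115*y) = √(93737017/6769 - 10115*0) = √(93737017/6769 + 0) = √(93737017/6769) = √634505868073/6769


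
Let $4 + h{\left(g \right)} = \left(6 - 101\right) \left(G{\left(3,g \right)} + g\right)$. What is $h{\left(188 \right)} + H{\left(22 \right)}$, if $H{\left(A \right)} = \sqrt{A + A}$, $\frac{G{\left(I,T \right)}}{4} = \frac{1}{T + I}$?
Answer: $- \frac{3412404}{191} + 2 \sqrt{11} \approx -17859.0$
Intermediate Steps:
$G{\left(I,T \right)} = \frac{4}{I + T}$ ($G{\left(I,T \right)} = \frac{4}{T + I} = \frac{4}{I + T}$)
$H{\left(A \right)} = \sqrt{2} \sqrt{A}$ ($H{\left(A \right)} = \sqrt{2 A} = \sqrt{2} \sqrt{A}$)
$h{\left(g \right)} = -4 - \frac{380}{3 + g} - 95 g$ ($h{\left(g \right)} = -4 + \left(6 - 101\right) \left(\frac{4}{3 + g} + g\right) = -4 - 95 \left(g + \frac{4}{3 + g}\right) = -4 - \left(95 g + \frac{380}{3 + g}\right) = -4 - \frac{380}{3 + g} - 95 g$)
$h{\left(188 \right)} + H{\left(22 \right)} = \frac{-380 + \left(-4 - 17860\right) \left(3 + 188\right)}{3 + 188} + \sqrt{2} \sqrt{22} = \frac{-380 + \left(-4 - 17860\right) 191}{191} + 2 \sqrt{11} = \frac{-380 - 3412024}{191} + 2 \sqrt{11} = \frac{1}{191} \left(-3412404\right) + 2 \sqrt{11} = - \frac{3412404}{191} + 2 \sqrt{11}$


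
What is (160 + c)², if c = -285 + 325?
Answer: 40000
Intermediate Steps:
c = 40
(160 + c)² = (160 + 40)² = 200² = 40000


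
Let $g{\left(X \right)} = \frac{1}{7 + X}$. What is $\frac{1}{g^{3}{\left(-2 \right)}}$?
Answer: $125$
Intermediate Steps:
$\frac{1}{g^{3}{\left(-2 \right)}} = \frac{1}{\left(\frac{1}{7 - 2}\right)^{3}} = \frac{1}{\left(\frac{1}{5}\right)^{3}} = \frac{1}{\frac{1}{125}} = 125$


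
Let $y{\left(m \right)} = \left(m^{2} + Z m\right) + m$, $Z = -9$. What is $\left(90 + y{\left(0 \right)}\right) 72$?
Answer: $6480$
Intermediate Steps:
$y{\left(m \right)} = m^{2} - 8 m$ ($y{\left(m \right)} = \left(m^{2} - 9 m\right) + m = m^{2} - 8 m$)
$\left(90 + y{\left(0 \right)}\right) 72 = \left(90 + 0 \left(-8 + 0\right)\right) 72 = \left(90 + 0 \left(-8\right)\right) 72 = \left(90 + 0\right) 72 = 90 \cdot 72 = 6480$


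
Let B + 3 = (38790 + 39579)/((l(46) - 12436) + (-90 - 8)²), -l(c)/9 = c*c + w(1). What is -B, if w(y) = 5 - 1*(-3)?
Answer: 48071/7316 ≈ 6.5707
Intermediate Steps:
w(y) = 8 (w(y) = 5 + 3 = 8)
l(c) = -72 - 9*c² (l(c) = -9*(c*c + 8) = -9*(c² + 8) = -9*(8 + c²) = -72 - 9*c²)
B = -48071/7316 (B = -3 + (38790 + 39579)/(((-72 - 9*46²) - 12436) + (-90 - 8)²) = -3 + 78369/(((-72 - 9*2116) - 12436) + (-98)²) = -3 + 78369/(((-72 - 19044) - 12436) + 9604) = -3 + 78369/((-19116 - 12436) + 9604) = -3 + 78369/(-31552 + 9604) = -3 + 78369/(-21948) = -3 + 78369*(-1/21948) = -3 - 26123/7316 = -48071/7316 ≈ -6.5707)
-B = -1*(-48071/7316) = 48071/7316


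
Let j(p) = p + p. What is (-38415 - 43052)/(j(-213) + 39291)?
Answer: -81467/38865 ≈ -2.0962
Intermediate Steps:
j(p) = 2*p
(-38415 - 43052)/(j(-213) + 39291) = (-38415 - 43052)/(2*(-213) + 39291) = -81467/(-426 + 39291) = -81467/38865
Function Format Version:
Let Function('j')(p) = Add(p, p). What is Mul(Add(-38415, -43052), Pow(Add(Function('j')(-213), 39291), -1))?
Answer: Rational(-81467, 38865) ≈ -2.0962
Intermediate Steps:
Function('j')(p) = Mul(2, p)
Mul(Add(-38415, -43052), Pow(Add(Function('j')(-213), 39291), -1)) = Mul(Add(-38415, -43052), Pow(Add(Mul(2, -213), 39291), -1)) = Mul(-81467, Pow(Add(-426, 39291), -1)) = Mul(-81467, Pow(38865, -1)) = Mul(-81467, Rational(1, 38865)) = Rational(-81467, 38865)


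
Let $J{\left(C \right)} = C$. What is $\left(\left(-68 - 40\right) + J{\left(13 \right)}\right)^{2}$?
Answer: $9025$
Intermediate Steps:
$\left(\left(-68 - 40\right) + J{\left(13 \right)}\right)^{2} = \left(\left(-68 - 40\right) + 13\right)^{2} = \left(-108 + 13\right)^{2} = \left(-95\right)^{2} = 9025$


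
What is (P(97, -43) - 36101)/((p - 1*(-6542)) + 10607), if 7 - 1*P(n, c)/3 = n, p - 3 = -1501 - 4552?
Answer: -36371/11099 ≈ -3.2770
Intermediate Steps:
p = -6050 (p = 3 + (-1501 - 4552) = 3 - 6053 = -6050)
P(n, c) = 21 - 3*n
(P(97, -43) - 36101)/((p - 1*(-6542)) + 10607) = ((21 - 3*97) - 36101)/((-6050 - 1*(-6542)) + 10607) = ((21 - 291) - 36101)/((-6050 + 6542) + 10607) = (-270 - 36101)/(492 + 10607) = -36371/11099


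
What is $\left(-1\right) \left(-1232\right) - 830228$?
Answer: $-828996$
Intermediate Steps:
$\left(-1\right) \left(-1232\right) - 830228 = 1232 - 830228 = -828996$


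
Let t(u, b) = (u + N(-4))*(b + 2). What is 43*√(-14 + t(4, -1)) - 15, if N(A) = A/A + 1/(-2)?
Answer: -15 + 43*I*√38/2 ≈ -15.0 + 132.53*I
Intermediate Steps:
N(A) = ½ (N(A) = 1 + 1*(-½) = 1 - ½ = ½)
t(u, b) = (½ + u)*(2 + b) (t(u, b) = (u + ½)*(b + 2) = (½ + u)*(2 + b))
43*√(-14 + t(4, -1)) - 15 = 43*√(-14 + (1 + (½)*(-1) + 2*4 - 1*4)) - 15 = 43*√(-14 + (1 - ½ + 8 - 4)) - 15 = 43*√(-14 + 9/2) - 15 = 43*√(-19/2) - 15 = 43*(I*√38/2) - 15 = 43*I*√38/2 - 15 = -15 + 43*I*√38/2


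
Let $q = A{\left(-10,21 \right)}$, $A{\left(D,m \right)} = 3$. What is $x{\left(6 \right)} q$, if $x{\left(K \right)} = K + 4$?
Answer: $30$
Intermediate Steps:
$q = 3$
$x{\left(K \right)} = 4 + K$
$x{\left(6 \right)} q = \left(4 + 6\right) 3 = 10 \cdot 3 = 30$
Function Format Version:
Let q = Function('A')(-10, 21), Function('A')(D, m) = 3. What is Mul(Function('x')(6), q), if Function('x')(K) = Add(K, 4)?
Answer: 30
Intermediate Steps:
q = 3
Function('x')(K) = Add(4, K)
Mul(Function('x')(6), q) = Mul(Add(4, 6), 3) = Mul(10, 3) = 30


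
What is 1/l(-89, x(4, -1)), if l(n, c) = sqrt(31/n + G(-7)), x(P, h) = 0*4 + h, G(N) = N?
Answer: -I*sqrt(58206)/654 ≈ -0.3689*I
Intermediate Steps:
x(P, h) = h (x(P, h) = 0 + h = h)
l(n, c) = sqrt(-7 + 31/n) (l(n, c) = sqrt(31/n - 7) = sqrt(-7 + 31/n))
1/l(-89, x(4, -1)) = 1/(sqrt(-7 + 31/(-89))) = 1/(sqrt(-7 + 31*(-1/89))) = 1/(sqrt(-7 - 31/89)) = 1/(sqrt(-654/89)) = 1/(I*sqrt(58206)/89) = -I*sqrt(58206)/654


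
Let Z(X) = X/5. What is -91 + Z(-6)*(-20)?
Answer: -67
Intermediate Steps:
Z(X) = X/5 (Z(X) = X*(1/5) = X/5)
-91 + Z(-6)*(-20) = -91 + ((1/5)*(-6))*(-20) = -91 - 6/5*(-20) = -91 + 24 = -67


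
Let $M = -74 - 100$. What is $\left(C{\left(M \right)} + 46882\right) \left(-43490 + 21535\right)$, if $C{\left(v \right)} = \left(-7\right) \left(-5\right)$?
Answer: $-1030062735$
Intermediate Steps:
$M = -174$ ($M = -74 - 100 = -174$)
$C{\left(v \right)} = 35$
$\left(C{\left(M \right)} + 46882\right) \left(-43490 + 21535\right) = \left(35 + 46882\right) \left(-43490 + 21535\right) = 46917 \left(-21955\right) = -1030062735$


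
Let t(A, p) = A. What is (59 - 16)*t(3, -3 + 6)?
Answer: 129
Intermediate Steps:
(59 - 16)*t(3, -3 + 6) = (59 - 16)*3 = 43*3 = 129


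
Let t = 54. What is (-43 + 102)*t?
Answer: 3186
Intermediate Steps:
(-43 + 102)*t = (-43 + 102)*54 = 59*54 = 3186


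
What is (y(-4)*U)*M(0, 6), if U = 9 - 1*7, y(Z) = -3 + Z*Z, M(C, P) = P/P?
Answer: 26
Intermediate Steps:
M(C, P) = 1
y(Z) = -3 + Z²
U = 2 (U = 9 - 7 = 2)
(y(-4)*U)*M(0, 6) = ((-3 + (-4)²)*2)*1 = ((-3 + 16)*2)*1 = (13*2)*1 = 26*1 = 26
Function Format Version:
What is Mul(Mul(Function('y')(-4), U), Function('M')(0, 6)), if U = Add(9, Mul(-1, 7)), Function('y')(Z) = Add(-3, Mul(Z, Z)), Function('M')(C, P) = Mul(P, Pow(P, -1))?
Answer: 26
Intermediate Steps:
Function('M')(C, P) = 1
Function('y')(Z) = Add(-3, Pow(Z, 2))
U = 2 (U = Add(9, -7) = 2)
Mul(Mul(Function('y')(-4), U), Function('M')(0, 6)) = Mul(Mul(Add(-3, Pow(-4, 2)), 2), 1) = Mul(Mul(Add(-3, 16), 2), 1) = Mul(Mul(13, 2), 1) = Mul(26, 1) = 26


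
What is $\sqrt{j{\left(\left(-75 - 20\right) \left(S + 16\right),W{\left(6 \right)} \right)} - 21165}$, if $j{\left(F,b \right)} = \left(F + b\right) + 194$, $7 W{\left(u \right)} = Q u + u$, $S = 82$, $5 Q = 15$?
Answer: $\frac{i \sqrt{1483601}}{7} \approx 174.0 i$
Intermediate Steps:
$Q = 3$ ($Q = \frac{1}{5} \cdot 15 = 3$)
$W{\left(u \right)} = \frac{4 u}{7}$ ($W{\left(u \right)} = \frac{3 u + u}{7} = \frac{4 u}{7}$)
$j{\left(F,b \right)} = 194 + F + b$
$\sqrt{j{\left(\left(-75 - 20\right) \left(S + 16\right),W{\left(6 \right)} \right)} - 21165} = \sqrt{\left(194 + \left(-75 - 20\right) \left(82 + 16\right) + \frac{4}{7} \cdot 6\right) - 21165} = \sqrt{\left(194 - 9310 + \frac{24}{7}\right) - 21165} = \sqrt{- \frac{63788}{7} - 21165} = \sqrt{- \frac{211943}{7}} = \frac{i \sqrt{1483601}}{7}$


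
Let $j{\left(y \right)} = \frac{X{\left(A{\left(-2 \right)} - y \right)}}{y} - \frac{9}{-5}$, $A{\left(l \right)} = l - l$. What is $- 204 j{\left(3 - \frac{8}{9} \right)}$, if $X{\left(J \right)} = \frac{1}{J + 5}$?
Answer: $- \frac{494802}{1235} \approx -400.65$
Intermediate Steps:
$A{\left(l \right)} = 0$
$X{\left(J \right)} = \frac{1}{5 + J}$
$j{\left(y \right)} = \frac{9}{5} + \frac{1}{y \left(5 - y\right)}$ ($j{\left(y \right)} = \frac{1}{\left(5 + \left(0 - y\right)\right) y} - \frac{9}{-5} = \frac{1}{\left(5 - y\right) y} - - \frac{9}{5} = \frac{1}{y \left(5 - y\right)} + \frac{9}{5} = \frac{9}{5} + \frac{1}{y \left(5 - y\right)}$)
$- 204 j{\left(3 - \frac{8}{9} \right)} = - 204 \frac{5 + 9 \left(3 - \frac{8}{9}\right) \left(5 - \left(3 - \frac{8}{9}\right)\right)}{5 \left(3 - \frac{8}{9}\right) \left(5 - \left(3 - \frac{8}{9}\right)\right)} = - 204 \frac{5 + 9 \cdot \frac{19}{9} \left(5 - \frac{19}{9}\right)}{5 \cdot \frac{19}{9} \left(5 - \frac{19}{9}\right)} = - 204 \cdot \frac{1}{5} \cdot \frac{9}{19} \frac{1}{5 - \frac{19}{9}} \left(5 + 9 \cdot \frac{19}{9} \left(5 - \frac{19}{9}\right)\right) = - 204 \cdot \frac{1}{5} \cdot \frac{9}{19} \frac{1}{\frac{26}{9}} \left(5 + 9 \cdot \frac{19}{9} \cdot \frac{26}{9}\right) = - 204 \cdot \frac{1}{5} \cdot \frac{9}{19} \cdot \frac{9}{26} \left(5 + \frac{494}{9}\right) = - 204 \cdot \frac{1}{5} \cdot \frac{9}{19} \cdot \frac{9}{26} \cdot \frac{539}{9} = \left(-204\right) \frac{4851}{2470} = - \frac{494802}{1235}$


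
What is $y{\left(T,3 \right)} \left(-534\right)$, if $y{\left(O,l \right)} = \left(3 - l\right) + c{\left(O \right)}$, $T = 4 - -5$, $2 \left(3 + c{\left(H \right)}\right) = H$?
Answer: $-801$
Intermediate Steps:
$c{\left(H \right)} = -3 + \frac{H}{2}$
$T = 9$ ($T = 4 + 5 = 9$)
$y{\left(O,l \right)} = \frac{O}{2} - l$ ($y{\left(O,l \right)} = \left(3 - l\right) + \left(-3 + \frac{O}{2}\right) = \frac{O}{2} - l$)
$y{\left(T,3 \right)} \left(-534\right) = \left(\frac{1}{2} \cdot 9 - 3\right) \left(-534\right) = \left(\frac{9}{2} - 3\right) \left(-534\right) = \frac{3}{2} \left(-534\right) = -801$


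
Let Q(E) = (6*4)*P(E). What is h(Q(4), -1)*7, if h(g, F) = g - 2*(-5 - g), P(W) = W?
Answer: 2086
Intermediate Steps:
Q(E) = 24*E (Q(E) = (6*4)*E = 24*E)
h(g, F) = 10 + 3*g (h(g, F) = g + (10 + 2*g) = 10 + 3*g)
h(Q(4), -1)*7 = (10 + 3*(24*4))*7 = (10 + 3*96)*7 = (10 + 288)*7 = 298*7 = 2086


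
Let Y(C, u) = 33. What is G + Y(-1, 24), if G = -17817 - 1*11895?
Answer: -29679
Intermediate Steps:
G = -29712 (G = -17817 - 11895 = -29712)
G + Y(-1, 24) = -29712 + 33 = -29679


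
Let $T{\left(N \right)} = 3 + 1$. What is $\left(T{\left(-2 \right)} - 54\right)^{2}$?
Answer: $2500$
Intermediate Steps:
$T{\left(N \right)} = 4$
$\left(T{\left(-2 \right)} - 54\right)^{2} = \left(4 - 54\right)^{2} = \left(-50\right)^{2} = 2500$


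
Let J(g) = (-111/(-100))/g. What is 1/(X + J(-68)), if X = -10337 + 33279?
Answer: 6800/156005489 ≈ 4.3588e-5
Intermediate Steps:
J(g) = 111/(100*g) (J(g) = (-111*(-1/100))/g = 111/(100*g))
X = 22942
1/(X + J(-68)) = 1/(22942 + (111/100)/(-68)) = 1/(22942 + (111/100)*(-1/68)) = 1/(22942 - 111/6800) = 1/(156005489/6800) = 6800/156005489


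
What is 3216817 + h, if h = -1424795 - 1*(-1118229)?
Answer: 2910251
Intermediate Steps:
h = -306566 (h = -1424795 + 1118229 = -306566)
3216817 + h = 3216817 - 306566 = 2910251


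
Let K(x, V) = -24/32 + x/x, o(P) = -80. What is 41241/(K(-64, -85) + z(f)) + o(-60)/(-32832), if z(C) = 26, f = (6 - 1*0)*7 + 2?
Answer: 112835551/71820 ≈ 1571.1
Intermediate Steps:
K(x, V) = ¼ (K(x, V) = -24*1/32 + 1 = -¾ + 1 = ¼)
f = 44 (f = (6 + 0)*7 + 2 = 6*7 + 2 = 42 + 2 = 44)
41241/(K(-64, -85) + z(f)) + o(-60)/(-32832) = 41241/(¼ + 26) - 80/(-32832) = 41241/(105/4) - 80*(-1/32832) = 41241*(4/105) + 5/2052 = 54988/35 + 5/2052 = 112835551/71820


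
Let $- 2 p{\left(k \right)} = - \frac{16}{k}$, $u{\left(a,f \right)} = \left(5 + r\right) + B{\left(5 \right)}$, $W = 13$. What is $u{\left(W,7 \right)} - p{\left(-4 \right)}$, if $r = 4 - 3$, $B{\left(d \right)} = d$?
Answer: $13$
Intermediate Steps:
$r = 1$
$u{\left(a,f \right)} = 11$ ($u{\left(a,f \right)} = \left(5 + 1\right) + 5 = 6 + 5 = 11$)
$p{\left(k \right)} = \frac{8}{k}$ ($p{\left(k \right)} = - \frac{\left(-16\right) \frac{1}{k}}{2} = \frac{8}{k}$)
$u{\left(W,7 \right)} - p{\left(-4 \right)} = 11 - \frac{8}{-4} = 11 - 8 \left(- \frac{1}{4}\right) = 11 - -2 = 11 + 2 = 13$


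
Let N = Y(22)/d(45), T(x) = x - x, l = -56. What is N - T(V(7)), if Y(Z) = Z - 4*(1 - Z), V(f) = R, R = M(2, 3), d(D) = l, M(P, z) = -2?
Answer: -53/28 ≈ -1.8929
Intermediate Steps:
d(D) = -56
R = -2
V(f) = -2
T(x) = 0
Y(Z) = -4 + 5*Z (Y(Z) = Z + (-4 + 4*Z) = -4 + 5*Z)
N = -53/28 (N = (-4 + 5*22)/(-56) = (-4 + 110)*(-1/56) = 106*(-1/56) = -53/28 ≈ -1.8929)
N - T(V(7)) = -53/28 - 1*0 = -53/28 + 0 = -53/28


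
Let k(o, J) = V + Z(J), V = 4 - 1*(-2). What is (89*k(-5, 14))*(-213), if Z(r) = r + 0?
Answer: -379140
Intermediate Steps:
Z(r) = r
V = 6 (V = 4 + 2 = 6)
k(o, J) = 6 + J
(89*k(-5, 14))*(-213) = (89*(6 + 14))*(-213) = (89*20)*(-213) = 1780*(-213) = -379140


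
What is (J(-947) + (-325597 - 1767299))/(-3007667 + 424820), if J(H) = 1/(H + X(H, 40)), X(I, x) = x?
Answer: 1898256673/2342642229 ≈ 0.81031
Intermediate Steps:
J(H) = 1/(40 + H) (J(H) = 1/(H + 40) = 1/(40 + H))
(J(-947) + (-325597 - 1767299))/(-3007667 + 424820) = (1/(40 - 947) + (-325597 - 1767299))/(-3007667 + 424820) = (1/(-907) - 2092896)/(-2582847) = (-1/907 - 2092896)*(-1/2582847) = -1898256673/907*(-1/2582847) = 1898256673/2342642229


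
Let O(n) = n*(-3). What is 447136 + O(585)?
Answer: 445381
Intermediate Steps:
O(n) = -3*n
447136 + O(585) = 447136 - 3*585 = 447136 - 1755 = 445381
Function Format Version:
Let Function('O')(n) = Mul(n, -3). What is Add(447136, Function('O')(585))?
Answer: 445381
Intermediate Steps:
Function('O')(n) = Mul(-3, n)
Add(447136, Function('O')(585)) = Add(447136, Mul(-3, 585)) = Add(447136, -1755) = 445381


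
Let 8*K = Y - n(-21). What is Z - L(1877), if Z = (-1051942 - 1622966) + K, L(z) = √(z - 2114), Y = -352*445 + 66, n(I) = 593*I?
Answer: -21543385/8 - I*√237 ≈ -2.6929e+6 - 15.395*I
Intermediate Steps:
Y = -156574 (Y = -156640 + 66 = -156574)
L(z) = √(-2114 + z)
K = -144121/8 (K = (-156574 - 593*(-21))/8 = (-156574 - 1*(-12453))/8 = (-156574 + 12453)/8 = (⅛)*(-144121) = -144121/8 ≈ -18015.)
Z = -21543385/8 (Z = (-1051942 - 1622966) - 144121/8 = -2674908 - 144121/8 = -21543385/8 ≈ -2.6929e+6)
Z - L(1877) = -21543385/8 - √(-2114 + 1877) = -21543385/8 - √(-237) = -21543385/8 - I*√237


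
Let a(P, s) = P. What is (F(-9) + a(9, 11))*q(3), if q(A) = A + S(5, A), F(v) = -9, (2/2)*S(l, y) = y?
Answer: 0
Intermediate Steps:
S(l, y) = y
q(A) = 2*A (q(A) = A + A = 2*A)
(F(-9) + a(9, 11))*q(3) = (-9 + 9)*(2*3) = 0*6 = 0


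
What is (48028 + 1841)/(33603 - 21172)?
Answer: 49869/12431 ≈ 4.0117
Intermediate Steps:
(48028 + 1841)/(33603 - 21172) = 49869/12431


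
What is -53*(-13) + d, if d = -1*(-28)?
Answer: 717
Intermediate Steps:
d = 28
-53*(-13) + d = -53*(-13) + 28 = 689 + 28 = 717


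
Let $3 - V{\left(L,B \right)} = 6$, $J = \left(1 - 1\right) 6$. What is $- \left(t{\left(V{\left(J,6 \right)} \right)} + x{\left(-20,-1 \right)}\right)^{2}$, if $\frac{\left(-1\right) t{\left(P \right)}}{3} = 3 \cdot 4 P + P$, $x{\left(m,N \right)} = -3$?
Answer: $-12996$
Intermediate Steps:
$J = 0$ ($J = 0 \cdot 6 = 0$)
$V{\left(L,B \right)} = -3$ ($V{\left(L,B \right)} = 3 - 6 = -3$)
$t{\left(P \right)} = - 39 P$ ($t{\left(P \right)} = - 3 \left(3 \cdot 4 P + P\right) = - 3 \left(12 P + P\right) = - 3 \cdot 13 P = - 39 P$)
$- \left(t{\left(V{\left(J,6 \right)} \right)} + x{\left(-20,-1 \right)}\right)^{2} = - \left(\left(-39\right) \left(-3\right) - 3\right)^{2} = - \left(117 - 3\right)^{2} = - 114^{2} = \left(-1\right) 12996 = -12996$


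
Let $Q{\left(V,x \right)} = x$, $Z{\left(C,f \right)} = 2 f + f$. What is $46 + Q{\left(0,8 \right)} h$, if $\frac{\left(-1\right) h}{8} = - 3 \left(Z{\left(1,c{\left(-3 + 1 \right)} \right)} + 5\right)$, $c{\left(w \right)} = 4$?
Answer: $3310$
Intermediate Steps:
$Z{\left(C,f \right)} = 3 f$
$h = 408$ ($h = - 8 \left(- 3 \left(3 \cdot 4 + 5\right)\right) = - 8 \left(- 3 \left(12 + 5\right)\right) = - 8 \left(\left(-3\right) 17\right) = \left(-8\right) \left(-51\right) = 408$)
$46 + Q{\left(0,8 \right)} h = 46 + 8 \cdot 408 = 46 + 3264 = 3310$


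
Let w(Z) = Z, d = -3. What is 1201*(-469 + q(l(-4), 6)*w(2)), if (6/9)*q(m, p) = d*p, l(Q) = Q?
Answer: -628123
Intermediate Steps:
q(m, p) = -9*p/2 (q(m, p) = 3*(-3*p)/2 = -9*p/2)
1201*(-469 + q(l(-4), 6)*w(2)) = 1201*(-469 - 9/2*6*2) = 1201*(-469 - 27*2) = 1201*(-469 - 54) = 1201*(-523) = -628123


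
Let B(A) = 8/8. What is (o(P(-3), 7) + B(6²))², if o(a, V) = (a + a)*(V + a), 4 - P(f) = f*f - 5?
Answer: 1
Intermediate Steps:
P(f) = 9 - f² (P(f) = 4 - (f*f - 5) = 4 - (f² - 5) = 4 - (-5 + f²) = 4 + (5 - f²) = 9 - f²)
o(a, V) = 2*a*(V + a) (o(a, V) = (2*a)*(V + a) = 2*a*(V + a))
B(A) = 1 (B(A) = 8*(⅛) = 1)
(o(P(-3), 7) + B(6²))² = (2*(9 - 1*(-3)²)*(7 + (9 - 1*(-3)²)) + 1)² = (2*(9 - 1*9)*(7 + (9 - 1*9)) + 1)² = (2*(9 - 9)*(7 + (9 - 9)) + 1)² = (2*0*(7 + 0) + 1)² = (2*0*7 + 1)² = (0 + 1)² = 1² = 1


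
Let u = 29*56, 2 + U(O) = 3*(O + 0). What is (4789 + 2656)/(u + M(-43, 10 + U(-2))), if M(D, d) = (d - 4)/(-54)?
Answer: 201015/43849 ≈ 4.5843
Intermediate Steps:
U(O) = -2 + 3*O (U(O) = -2 + 3*(O + 0) = -2 + 3*O)
M(D, d) = 2/27 - d/54 (M(D, d) = (-4 + d)*(-1/54) = 2/27 - d/54)
u = 1624
(4789 + 2656)/(u + M(-43, 10 + U(-2))) = (4789 + 2656)/(1624 + (2/27 - (10 + (-2 + 3*(-2)))/54)) = 7445/(1624 + (2/27 - (10 + (-2 - 6))/54)) = 7445/(1624 + (2/27 - (10 - 8)/54)) = 7445/(1624 + (2/27 - 1/54*2)) = 7445/(1624 + (2/27 - 1/27)) = 7445/(1624 + 1/27) = 7445/(43849/27) = 7445*(27/43849) = 201015/43849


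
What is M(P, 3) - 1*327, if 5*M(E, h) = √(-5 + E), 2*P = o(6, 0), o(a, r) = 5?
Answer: -327 + I*√10/10 ≈ -327.0 + 0.31623*I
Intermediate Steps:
P = 5/2 (P = (½)*5 = 5/2 ≈ 2.5000)
M(E, h) = √(-5 + E)/5
M(P, 3) - 1*327 = √(-5 + 5/2)/5 - 1*327 = √(-5/2)/5 - 327 = (I*√10/2)/5 - 327 = I*√10/10 - 327 = -327 + I*√10/10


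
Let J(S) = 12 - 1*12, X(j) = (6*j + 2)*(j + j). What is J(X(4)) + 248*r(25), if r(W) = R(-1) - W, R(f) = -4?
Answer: -7192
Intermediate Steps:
X(j) = 2*j*(2 + 6*j) (X(j) = (2 + 6*j)*(2*j) = 2*j*(2 + 6*j))
J(S) = 0 (J(S) = 12 - 12 = 0)
r(W) = -4 - W
J(X(4)) + 248*r(25) = 0 + 248*(-4 - 1*25) = 0 + 248*(-4 - 25) = 0 + 248*(-29) = 0 - 7192 = -7192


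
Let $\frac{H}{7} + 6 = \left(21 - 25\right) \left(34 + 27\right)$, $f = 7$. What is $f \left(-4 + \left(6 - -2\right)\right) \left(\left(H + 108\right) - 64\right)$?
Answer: $-47768$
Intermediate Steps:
$H = -1750$ ($H = -42 + 7 \left(21 - 25\right) \left(34 + 27\right) = -42 + 7 \left(\left(-4\right) 61\right) = -42 + 7 \left(-244\right) = -42 - 1708 = -1750$)
$f \left(-4 + \left(6 - -2\right)\right) \left(\left(H + 108\right) - 64\right) = 7 \left(-4 + \left(6 - -2\right)\right) \left(\left(-1750 + 108\right) - 64\right) = 7 \left(-4 + \left(6 + 2\right)\right) \left(-1642 - 64\right) = 7 \left(-4 + 8\right) \left(-1706\right) = 7 \cdot 4 \left(-1706\right) = 28 \left(-1706\right) = -47768$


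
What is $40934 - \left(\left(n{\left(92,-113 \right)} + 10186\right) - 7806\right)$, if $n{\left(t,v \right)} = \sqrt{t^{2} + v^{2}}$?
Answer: $38554 - \sqrt{21233} \approx 38408.0$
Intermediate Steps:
$40934 - \left(\left(n{\left(92,-113 \right)} + 10186\right) - 7806\right) = 40934 - \left(\left(\sqrt{92^{2} + \left(-113\right)^{2}} + 10186\right) - 7806\right) = 40934 - \left(\left(\sqrt{8464 + 12769} + 10186\right) - 7806\right) = 40934 - \left(\left(\sqrt{21233} + 10186\right) - 7806\right) = 40934 - \left(\left(10186 + \sqrt{21233}\right) - 7806\right) = 40934 - \left(2380 + \sqrt{21233}\right) = 38554 - \sqrt{21233}$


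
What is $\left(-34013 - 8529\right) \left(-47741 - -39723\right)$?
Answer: $341101756$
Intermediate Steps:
$\left(-34013 - 8529\right) \left(-47741 - -39723\right) = - 42542 \left(-47741 + 39723\right) = \left(-42542\right) \left(-8018\right) = 341101756$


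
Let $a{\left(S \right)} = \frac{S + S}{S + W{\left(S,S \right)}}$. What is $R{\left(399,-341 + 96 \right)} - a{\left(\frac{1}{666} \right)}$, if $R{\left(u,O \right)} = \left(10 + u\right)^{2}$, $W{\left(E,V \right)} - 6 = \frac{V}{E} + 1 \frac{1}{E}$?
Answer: $\frac{74978522537}{448219} \approx 1.6728 \cdot 10^{5}$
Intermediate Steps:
$W{\left(E,V \right)} = 6 + \frac{1}{E} + \frac{V}{E}$ ($W{\left(E,V \right)} = 6 + \left(\frac{V}{E} + 1 \frac{1}{E}\right) = 6 + \left(\frac{V}{E} + \frac{1}{E}\right) = 6 + \left(\frac{1}{E} + \frac{V}{E}\right) = 6 + \frac{1}{E} + \frac{V}{E}$)
$a{\left(S \right)} = \frac{2 S}{S + \frac{1 + 7 S}{S}}$ ($a{\left(S \right)} = \frac{S + S}{S + \frac{1 + S + 6 S}{S}} = \frac{2 S}{S + \frac{1 + 7 S}{S}}$)
$R{\left(399,-341 + 96 \right)} - a{\left(\frac{1}{666} \right)} = \left(10 + 399\right)^{2} - \frac{2 \left(\frac{1}{666}\right)^{2}}{1 + \left(\frac{1}{666}\right)^{2} + \frac{7}{666}} = 409^{2} - \frac{2}{443556 \left(1 + \left(\frac{1}{666}\right)^{2} + 7 \cdot \frac{1}{666}\right)} = 167281 - 2 \cdot \frac{1}{443556} \frac{1}{1 + \frac{1}{443556} + \frac{7}{666}} = 167281 - 2 \cdot \frac{1}{443556} \frac{1}{\frac{448219}{443556}} = 167281 - 2 \cdot \frac{1}{443556} \cdot \frac{443556}{448219} = 167281 - \frac{2}{448219} = \frac{74978522537}{448219}$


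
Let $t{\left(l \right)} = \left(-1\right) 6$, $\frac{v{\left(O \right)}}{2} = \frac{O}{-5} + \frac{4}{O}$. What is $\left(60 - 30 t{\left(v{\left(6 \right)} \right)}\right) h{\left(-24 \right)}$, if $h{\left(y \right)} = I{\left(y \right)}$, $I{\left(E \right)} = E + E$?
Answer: $-11520$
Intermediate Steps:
$I{\left(E \right)} = 2 E$
$v{\left(O \right)} = \frac{8}{O} - \frac{2 O}{5}$ ($v{\left(O \right)} = 2 \left(\frac{O}{-5} + \frac{4}{O}\right) = 2 \left(O \left(- \frac{1}{5}\right) + \frac{4}{O}\right) = 2 \left(- \frac{O}{5} + \frac{4}{O}\right) = 2 \left(\frac{4}{O} - \frac{O}{5}\right) = \frac{8}{O} - \frac{2 O}{5}$)
$t{\left(l \right)} = -6$
$h{\left(y \right)} = 2 y$
$\left(60 - 30 t{\left(v{\left(6 \right)} \right)}\right) h{\left(-24 \right)} = \left(60 - 30 \left(-6\right)\right) 2 \left(-24\right) = \left(60 - -180\right) \left(-48\right) = \left(60 + 180\right) \left(-48\right) = 240 \left(-48\right) = -11520$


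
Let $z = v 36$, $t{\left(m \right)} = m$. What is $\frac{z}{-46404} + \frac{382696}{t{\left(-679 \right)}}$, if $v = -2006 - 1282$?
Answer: $- \frac{491062592}{875231} \approx -561.07$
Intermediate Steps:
$v = -3288$ ($v = -2006 - 1282 = -3288$)
$z = -118368$ ($z = \left(-3288\right) 36 = -118368$)
$\frac{z}{-46404} + \frac{382696}{t{\left(-679 \right)}} = - \frac{118368}{-46404} + \frac{382696}{-679} = \left(-118368\right) \left(- \frac{1}{46404}\right) + 382696 \left(- \frac{1}{679}\right) = \frac{3288}{1289} - \frac{382696}{679} = - \frac{491062592}{875231}$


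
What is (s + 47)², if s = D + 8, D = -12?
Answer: 1849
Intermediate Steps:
s = -4 (s = -12 + 8 = -4)
(s + 47)² = (-4 + 47)² = 43² = 1849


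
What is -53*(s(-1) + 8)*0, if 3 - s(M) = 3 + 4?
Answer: 0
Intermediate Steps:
s(M) = -4 (s(M) = 3 - (3 + 4) = 3 - 1*7 = 3 - 7 = -4)
-53*(s(-1) + 8)*0 = -53*(-4 + 8)*0 = -212*0 = -53*0 = 0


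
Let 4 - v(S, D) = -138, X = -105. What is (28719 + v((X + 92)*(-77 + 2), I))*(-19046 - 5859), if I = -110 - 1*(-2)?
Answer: -718783205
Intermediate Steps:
I = -108 (I = -110 + 2 = -108)
v(S, D) = 142 (v(S, D) = 4 - 1*(-138) = 4 + 138 = 142)
(28719 + v((X + 92)*(-77 + 2), I))*(-19046 - 5859) = (28719 + 142)*(-19046 - 5859) = 28861*(-24905) = -718783205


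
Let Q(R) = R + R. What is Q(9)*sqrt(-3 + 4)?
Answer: 18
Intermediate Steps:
Q(R) = 2*R
Q(9)*sqrt(-3 + 4) = (2*9)*sqrt(-3 + 4) = 18*sqrt(1) = 18*1 = 18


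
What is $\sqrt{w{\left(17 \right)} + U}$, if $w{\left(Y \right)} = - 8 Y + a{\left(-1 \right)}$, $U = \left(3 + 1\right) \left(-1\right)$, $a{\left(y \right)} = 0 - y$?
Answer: $i \sqrt{139} \approx 11.79 i$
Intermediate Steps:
$a{\left(y \right)} = - y$
$U = -4$ ($U = 4 \left(-1\right) = -4$)
$w{\left(Y \right)} = 1 - 8 Y$ ($w{\left(Y \right)} = - 8 Y - -1 = - 8 Y + 1 = 1 - 8 Y$)
$\sqrt{w{\left(17 \right)} + U} = \sqrt{\left(1 - 136\right) - 4} = \sqrt{-135 - 4} = \sqrt{-139} = i \sqrt{139}$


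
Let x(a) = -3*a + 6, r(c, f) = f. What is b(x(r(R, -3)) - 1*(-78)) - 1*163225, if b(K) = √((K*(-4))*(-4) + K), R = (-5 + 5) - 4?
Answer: -163225 + √1581 ≈ -1.6319e+5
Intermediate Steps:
R = -4 (R = 0 - 4 = -4)
x(a) = 6 - 3*a
b(K) = √17*√K (b(K) = √(-4*K*(-4) + K) = √(16*K + K) = √(17*K) = √17*√K)
b(x(r(R, -3)) - 1*(-78)) - 1*163225 = √17*√((6 - 3*(-3)) - 1*(-78)) - 1*163225 = √17*√((6 + 9) + 78) - 163225 = √17*√(15 + 78) - 163225 = √17*√93 - 163225 = √1581 - 163225 = -163225 + √1581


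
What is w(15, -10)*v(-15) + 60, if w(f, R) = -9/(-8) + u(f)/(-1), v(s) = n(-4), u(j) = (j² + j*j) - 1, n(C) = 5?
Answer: -17435/8 ≈ -2179.4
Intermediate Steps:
u(j) = -1 + 2*j² (u(j) = (j² + j²) - 1 = 2*j² - 1 = -1 + 2*j²)
v(s) = 5
w(f, R) = 17/8 - 2*f² (w(f, R) = -9/(-8) + (-1 + 2*f²)/(-1) = -9*(-⅛) + (-1 + 2*f²)*(-1) = 9/8 + (1 - 2*f²) = 17/8 - 2*f²)
w(15, -10)*v(-15) + 60 = (17/8 - 2*15²)*5 + 60 = (17/8 - 2*225)*5 + 60 = (17/8 - 450)*5 + 60 = -3583/8*5 + 60 = -17915/8 + 60 = -17435/8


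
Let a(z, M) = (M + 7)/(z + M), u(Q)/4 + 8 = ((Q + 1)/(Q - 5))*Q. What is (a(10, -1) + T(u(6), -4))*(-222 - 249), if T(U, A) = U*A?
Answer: 255910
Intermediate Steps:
u(Q) = -32 + 4*Q*(1 + Q)/(-5 + Q) (u(Q) = -32 + 4*(((Q + 1)/(Q - 5))*Q) = -32 + 4*(((1 + Q)/(-5 + Q))*Q) = -32 + 4*(Q*(1 + Q)/(-5 + Q)) = -32 + 4*Q*(1 + Q)/(-5 + Q))
a(z, M) = (7 + M)/(M + z)
T(U, A) = A*U
(a(10, -1) + T(u(6), -4))*(-222 - 249) = ((7 - 1)/(-1 + 10) - 16*(40 + 6**2 - 7*6)/(-5 + 6))*(-222 - 249) = (6/9 - 16*(40 + 36 - 42)/1)*(-471) = ((1/9)*6 - 16*34)*(-471) = (2/3 - 4*136)*(-471) = (2/3 - 544)*(-471) = -1630/3*(-471) = 255910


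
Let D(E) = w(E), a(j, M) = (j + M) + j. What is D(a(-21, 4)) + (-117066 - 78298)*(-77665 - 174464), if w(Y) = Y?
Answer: 49256929918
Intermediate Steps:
a(j, M) = M + 2*j (a(j, M) = (M + j) + j = M + 2*j)
D(E) = E
D(a(-21, 4)) + (-117066 - 78298)*(-77665 - 174464) = (4 + 2*(-21)) + (-117066 - 78298)*(-77665 - 174464) = (4 - 42) - 195364*(-252129) = -38 + 49256929956 = 49256929918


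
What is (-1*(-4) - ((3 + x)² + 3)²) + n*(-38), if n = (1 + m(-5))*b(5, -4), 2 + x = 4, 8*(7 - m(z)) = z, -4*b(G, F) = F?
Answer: -4431/4 ≈ -1107.8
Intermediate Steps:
b(G, F) = -F/4
m(z) = 7 - z/8
x = 2 (x = -2 + 4 = 2)
n = 69/8 (n = (1 + (7 - ⅛*(-5)))*(-¼*(-4)) = (1 + (7 + 5/8))*1 = (1 + 61/8)*1 = (69/8)*1 = 69/8 ≈ 8.6250)
(-1*(-4) - ((3 + x)² + 3)²) + n*(-38) = (-1*(-4) - ((3 + 2)² + 3)²) + (69/8)*(-38) = (4 - (5² + 3)²) - 1311/4 = (4 - (25 + 3)²) - 1311/4 = (4 - 1*28²) - 1311/4 = (4 - 1*784) - 1311/4 = (4 - 784) - 1311/4 = -780 - 1311/4 = -4431/4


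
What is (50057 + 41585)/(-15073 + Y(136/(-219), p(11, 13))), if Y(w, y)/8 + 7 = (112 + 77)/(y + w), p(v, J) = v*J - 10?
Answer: -2656793222/438273711 ≈ -6.0620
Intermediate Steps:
p(v, J) = -10 + J*v (p(v, J) = J*v - 10 = -10 + J*v)
Y(w, y) = -56 + 1512/(w + y) (Y(w, y) = -56 + 8*((112 + 77)/(y + w)) = -56 + 8*(189/(w + y)) = -56 + 1512/(w + y))
(50057 + 41585)/(-15073 + Y(136/(-219), p(11, 13))) = (50057 + 41585)/(-15073 + 56*(27 - 136/(-219) - (-10 + 13*11))/(136/(-219) + (-10 + 13*11))) = 91642/(-15073 + 56*(27 - 136*(-1)/219 - (-10 + 143))/(136*(-1/219) + (-10 + 143))) = 91642/(-15073 + 56*(27 - 1*(-136/219) - 1*133)/(-136/219 + 133)) = 91642/(-15073 + 56*(27 + 136/219 - 133)/(28991/219)) = 91642/(-15073 + 56*(219/28991)*(-23078/219)) = 91642/(-15073 - 1292368/28991) = 91642/(-438273711/28991) = 91642*(-28991/438273711) = -2656793222/438273711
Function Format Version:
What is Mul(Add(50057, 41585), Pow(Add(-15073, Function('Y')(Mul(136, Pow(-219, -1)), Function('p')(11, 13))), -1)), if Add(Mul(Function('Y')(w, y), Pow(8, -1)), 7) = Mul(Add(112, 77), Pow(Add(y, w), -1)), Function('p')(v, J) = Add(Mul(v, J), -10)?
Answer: Rational(-2656793222, 438273711) ≈ -6.0620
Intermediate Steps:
Function('p')(v, J) = Add(-10, Mul(J, v)) (Function('p')(v, J) = Add(Mul(J, v), -10) = Add(-10, Mul(J, v)))
Function('Y')(w, y) = Add(-56, Mul(1512, Pow(Add(w, y), -1))) (Function('Y')(w, y) = Add(-56, Mul(8, Mul(Add(112, 77), Pow(Add(y, w), -1)))) = Add(-56, Mul(8, Mul(189, Pow(Add(w, y), -1)))) = Add(-56, Mul(1512, Pow(Add(w, y), -1))))
Mul(Add(50057, 41585), Pow(Add(-15073, Function('Y')(Mul(136, Pow(-219, -1)), Function('p')(11, 13))), -1)) = Mul(Add(50057, 41585), Pow(Add(-15073, Mul(56, Pow(Add(Mul(136, Pow(-219, -1)), Add(-10, Mul(13, 11))), -1), Add(27, Mul(-1, Mul(136, Pow(-219, -1))), Mul(-1, Add(-10, Mul(13, 11)))))), -1)) = Mul(91642, Pow(Add(-15073, Mul(56, Pow(Add(Mul(136, Rational(-1, 219)), Add(-10, 143)), -1), Add(27, Mul(-1, Mul(136, Rational(-1, 219))), Mul(-1, Add(-10, 143))))), -1)) = Mul(91642, Pow(Add(-15073, Mul(56, Pow(Add(Rational(-136, 219), 133), -1), Add(27, Mul(-1, Rational(-136, 219)), Mul(-1, 133)))), -1)) = Mul(91642, Pow(Add(-15073, Mul(56, Pow(Rational(28991, 219), -1), Add(27, Rational(136, 219), -133))), -1)) = Mul(91642, Pow(Add(-15073, Mul(56, Rational(219, 28991), Rational(-23078, 219))), -1)) = Mul(91642, Pow(Add(-15073, Rational(-1292368, 28991)), -1)) = Mul(91642, Pow(Rational(-438273711, 28991), -1)) = Mul(91642, Rational(-28991, 438273711)) = Rational(-2656793222, 438273711)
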